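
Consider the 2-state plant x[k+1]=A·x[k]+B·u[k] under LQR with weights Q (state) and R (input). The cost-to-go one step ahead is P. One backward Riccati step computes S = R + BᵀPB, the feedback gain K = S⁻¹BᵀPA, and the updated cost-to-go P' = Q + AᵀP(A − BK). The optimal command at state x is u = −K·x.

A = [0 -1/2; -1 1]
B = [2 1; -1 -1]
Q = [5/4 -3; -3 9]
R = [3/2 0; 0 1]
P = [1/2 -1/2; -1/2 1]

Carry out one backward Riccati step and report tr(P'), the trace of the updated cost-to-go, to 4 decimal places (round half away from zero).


10.8185

BᵀP = [1.5000 -2.0000; 1.0000 -1.5000]
S = R + BᵀPB = [3/2 0; 0 1] + [5.0000 3.5000; 3.5000 2.5000] = [6.5000 3.5000; 3.5000 3.5000]
BᵀPA = [2.0000 -2.7500; 1.5000 -2.0000]
K = S⁻¹·BᵀPA = [0.1667 -0.2500; 0.2619 -0.3214]
A−BK = [-0.5952 0.3214; -0.5714 0.4286]
AᵀP(A−BK) = [0.2738 -0.2679; -0.2679 0.2946]
P' = Q + AᵀP(A−BK) = [1.5238 -3.2679; -3.2679 9.2946]
tr(P') = 10.8185


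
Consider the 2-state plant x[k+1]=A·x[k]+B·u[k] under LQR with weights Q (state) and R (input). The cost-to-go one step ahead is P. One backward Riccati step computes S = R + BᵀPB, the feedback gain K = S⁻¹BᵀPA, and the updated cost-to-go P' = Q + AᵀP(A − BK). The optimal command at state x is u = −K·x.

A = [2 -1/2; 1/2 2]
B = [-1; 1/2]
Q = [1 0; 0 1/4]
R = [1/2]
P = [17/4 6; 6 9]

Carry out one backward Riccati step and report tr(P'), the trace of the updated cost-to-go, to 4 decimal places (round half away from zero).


BᵀP = [-1.2500 -1.5000]
S = R + BᵀPB = [1/2] + [0.5000] = [1.0000]
BᵀPA = [-3.2500 -2.3750]
K = S⁻¹·BᵀPA = [-3.2500 -2.3750]
A−BK = [-1.2500 -2.8750; 2.1250 3.1875]
AᵀP(A−BK) = [20.6875 19.5313; 19.5313 19.4219]
P' = Q + AᵀP(A−BK) = [21.6875 19.5313; 19.5313 19.6719]
tr(P') = 41.3594

41.3594


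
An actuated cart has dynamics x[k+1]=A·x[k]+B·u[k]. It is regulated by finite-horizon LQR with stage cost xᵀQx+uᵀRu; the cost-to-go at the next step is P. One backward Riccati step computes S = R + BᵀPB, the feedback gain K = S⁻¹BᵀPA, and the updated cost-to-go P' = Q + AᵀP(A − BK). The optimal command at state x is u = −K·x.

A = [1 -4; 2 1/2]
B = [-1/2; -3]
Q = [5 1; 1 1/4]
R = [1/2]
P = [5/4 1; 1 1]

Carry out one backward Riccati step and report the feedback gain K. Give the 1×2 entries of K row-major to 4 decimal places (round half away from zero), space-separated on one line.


BᵀP = [-3.6250 -3.5000]
S = R + BᵀPB = [1/2] + [12.3125] = [12.8125]
BᵀPA = [-10.6250 12.7500]
K = S⁻¹·BᵀPA = [-0.8293 0.9951]
A−BK = [0.5854 -3.5024; -0.4878 3.4854]
AᵀP(A−BK) = [0.4390 -0.9268; -0.9268 3.5622]
P' = Q + AᵀP(A−BK) = [5.4390 0.0732; 0.0732 3.8122]
tr(P') = 9.2512

-0.8293 0.9951


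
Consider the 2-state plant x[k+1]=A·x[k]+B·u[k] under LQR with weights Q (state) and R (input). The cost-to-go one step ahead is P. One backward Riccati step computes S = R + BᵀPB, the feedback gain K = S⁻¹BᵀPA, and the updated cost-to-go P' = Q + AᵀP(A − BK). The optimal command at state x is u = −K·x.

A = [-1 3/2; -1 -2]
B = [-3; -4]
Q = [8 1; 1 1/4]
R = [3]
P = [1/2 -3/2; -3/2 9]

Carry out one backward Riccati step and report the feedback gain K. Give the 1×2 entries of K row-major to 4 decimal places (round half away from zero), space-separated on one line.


0.2338 0.6039

BᵀP = [4.5000 -31.5000]
S = R + BᵀPB = [3] + [112.5000] = [115.5000]
BᵀPA = [27.0000 69.7500]
K = S⁻¹·BᵀPA = [0.2338 0.6039]
A−BK = [-0.2987 3.3117; -0.0649 0.4156]
AᵀP(A−BK) = [0.1883 0.1948; 0.1948 4.0032]
P' = Q + AᵀP(A−BK) = [8.1883 1.1948; 1.1948 4.2532]
tr(P') = 12.4416


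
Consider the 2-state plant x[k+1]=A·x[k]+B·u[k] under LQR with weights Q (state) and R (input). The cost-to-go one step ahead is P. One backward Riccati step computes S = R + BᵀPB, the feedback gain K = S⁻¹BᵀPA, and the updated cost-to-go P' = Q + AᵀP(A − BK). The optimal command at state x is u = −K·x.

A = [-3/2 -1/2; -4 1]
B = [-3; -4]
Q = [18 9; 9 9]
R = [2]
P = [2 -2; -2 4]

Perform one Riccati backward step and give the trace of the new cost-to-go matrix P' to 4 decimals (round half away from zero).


BᵀP = [2.0000 -10.0000]
S = R + BᵀPB = [2] + [34.0000] = [36.0000]
BᵀPA = [37.0000 -11.0000]
K = S⁻¹·BᵀPA = [1.0278 -0.3056]
A−BK = [1.5833 -1.4167; 0.1111 -0.2222]
AᵀP(A−BK) = [6.4722 -4.1944; -4.1944 3.1389]
P' = Q + AᵀP(A−BK) = [24.4722 4.8056; 4.8056 12.1389]
tr(P') = 36.6111

36.6111


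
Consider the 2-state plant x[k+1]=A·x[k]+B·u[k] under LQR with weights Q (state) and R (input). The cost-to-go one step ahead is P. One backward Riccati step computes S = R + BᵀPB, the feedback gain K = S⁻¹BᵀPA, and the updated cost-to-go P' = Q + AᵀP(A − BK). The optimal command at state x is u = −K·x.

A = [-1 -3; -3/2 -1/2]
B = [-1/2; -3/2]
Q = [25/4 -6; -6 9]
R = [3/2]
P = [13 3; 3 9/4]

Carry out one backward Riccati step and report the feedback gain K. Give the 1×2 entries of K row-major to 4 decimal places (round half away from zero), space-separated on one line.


1.2795 2.4760

BᵀP = [-11.0000 -4.8750]
S = R + BᵀPB = [3/2] + [12.8125] = [14.3125]
BᵀPA = [18.3125 35.4375]
K = S⁻¹·BᵀPA = [1.2795 2.4760]
A−BK = [-0.3603 -1.7620; 0.4192 3.2140]
AᵀP(A−BK) = [3.6321 10.3461; 10.3461 38.8199]
P' = Q + AᵀP(A−BK) = [9.8821 4.3461; 4.3461 47.8199]
tr(P') = 57.7020


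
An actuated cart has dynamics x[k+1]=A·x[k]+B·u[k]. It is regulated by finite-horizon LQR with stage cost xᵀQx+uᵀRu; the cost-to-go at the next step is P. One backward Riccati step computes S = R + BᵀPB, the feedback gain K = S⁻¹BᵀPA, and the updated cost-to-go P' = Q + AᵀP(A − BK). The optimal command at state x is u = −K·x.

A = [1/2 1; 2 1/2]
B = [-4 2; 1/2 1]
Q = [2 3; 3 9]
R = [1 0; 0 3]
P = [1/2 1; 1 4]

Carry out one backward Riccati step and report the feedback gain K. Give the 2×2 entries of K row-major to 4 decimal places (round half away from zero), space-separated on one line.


0.0613 -0.1415 1.0236 0.3302

BᵀP = [-1.5000 -2.0000; 2.0000 6.0000]
S = R + BᵀPB = [1 0; 0 3] + [5.0000 -5.0000; -5.0000 10.0000] = [6.0000 -5.0000; -5.0000 13.0000]
BᵀPA = [-4.7500 -2.5000; 13.0000 5.0000]
K = S⁻¹·BᵀPA = [0.0613 -0.1415; 1.0236 0.3302]
A−BK = [-1.3019 -0.2264; 0.9458 0.2406]
AᵀP(A−BK) = [5.1097 1.5354; 1.5354 0.4953]
P' = Q + AᵀP(A−BK) = [7.1097 4.5354; 4.5354 9.4953]
tr(P') = 16.6050


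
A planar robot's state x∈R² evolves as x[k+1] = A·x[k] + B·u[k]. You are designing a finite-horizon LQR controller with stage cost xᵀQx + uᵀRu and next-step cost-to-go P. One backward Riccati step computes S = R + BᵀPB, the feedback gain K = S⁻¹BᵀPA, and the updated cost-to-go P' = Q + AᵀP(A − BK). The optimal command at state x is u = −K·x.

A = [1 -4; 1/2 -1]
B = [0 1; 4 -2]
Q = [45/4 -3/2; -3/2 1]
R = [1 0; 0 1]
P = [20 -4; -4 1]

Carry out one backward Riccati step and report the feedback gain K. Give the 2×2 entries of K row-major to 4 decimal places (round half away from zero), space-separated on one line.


0.2149 -0.6942 0.7355 -2.9917

BᵀP = [-16.0000 4.0000; 28.0000 -6.0000]
S = R + BᵀPB = [1 0; 0 1] + [16.0000 -24.0000; -24.0000 40.0000] = [17.0000 -24.0000; -24.0000 41.0000]
BᵀPA = [-14.0000 60.0000; 25.0000 -106.0000]
K = S⁻¹·BᵀPA = [0.2149 -0.6942; 0.7355 -2.9917]
A−BK = [0.2645 -1.0083; 1.1116 -4.2066]
AᵀP(A−BK) = [0.8698 -3.4256; -3.4256 13.5289]
P' = Q + AᵀP(A−BK) = [12.1198 -4.9256; -4.9256 14.5289]
tr(P') = 26.6488


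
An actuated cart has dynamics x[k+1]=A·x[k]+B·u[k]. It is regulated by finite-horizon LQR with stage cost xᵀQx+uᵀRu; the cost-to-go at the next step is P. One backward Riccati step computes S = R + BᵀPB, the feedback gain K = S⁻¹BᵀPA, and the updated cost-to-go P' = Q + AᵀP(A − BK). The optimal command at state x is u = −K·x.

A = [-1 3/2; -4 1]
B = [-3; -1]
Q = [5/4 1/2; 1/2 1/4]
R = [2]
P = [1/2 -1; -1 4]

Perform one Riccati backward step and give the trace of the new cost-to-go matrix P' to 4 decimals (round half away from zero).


BᵀP = [-0.5000 -1.0000]
S = R + BᵀPB = [2] + [2.5000] = [4.5000]
BᵀPA = [4.5000 -1.7500]
K = S⁻¹·BᵀPA = [1.0000 -0.3889]
A−BK = [2.0000 0.3333; -3.0000 0.6111]
AᵀP(A−BK) = [52.0000 -8.0000; -8.0000 1.4444]
P' = Q + AᵀP(A−BK) = [53.2500 -7.5000; -7.5000 1.6944]
tr(P') = 54.9444

54.9444


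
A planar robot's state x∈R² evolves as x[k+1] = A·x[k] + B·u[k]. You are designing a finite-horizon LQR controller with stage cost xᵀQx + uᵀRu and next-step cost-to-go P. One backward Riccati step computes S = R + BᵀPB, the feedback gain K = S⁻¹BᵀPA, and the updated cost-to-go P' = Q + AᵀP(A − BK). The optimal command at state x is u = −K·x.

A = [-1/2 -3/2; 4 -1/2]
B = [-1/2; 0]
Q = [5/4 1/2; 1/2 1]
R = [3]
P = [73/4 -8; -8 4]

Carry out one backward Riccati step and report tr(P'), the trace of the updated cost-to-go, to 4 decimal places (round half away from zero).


BᵀP = [-9.1250 4.0000]
S = R + BᵀPB = [3] + [4.5625] = [7.5625]
BᵀPA = [20.5625 11.6875]
K = S⁻¹·BᵀPA = [2.7190 1.5455]
A−BK = [0.8595 -0.7273; 4.0000 -0.5000]
AᵀP(A−BK) = [44.6529 19.9091; 19.9091 12.0000]
P' = Q + AᵀP(A−BK) = [45.9029 20.4091; 20.4091 13.0000]
tr(P') = 58.9029

58.9029


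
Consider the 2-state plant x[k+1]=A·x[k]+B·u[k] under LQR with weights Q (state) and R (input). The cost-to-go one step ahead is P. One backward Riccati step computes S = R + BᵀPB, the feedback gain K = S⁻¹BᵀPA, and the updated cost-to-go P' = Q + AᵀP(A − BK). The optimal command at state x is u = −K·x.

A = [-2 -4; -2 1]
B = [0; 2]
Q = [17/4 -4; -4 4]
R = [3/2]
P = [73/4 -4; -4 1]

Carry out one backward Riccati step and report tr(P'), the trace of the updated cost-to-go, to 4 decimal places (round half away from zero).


BᵀP = [-8.0000 2.0000]
S = R + BᵀPB = [3/2] + [4.0000] = [5.5000]
BᵀPA = [12.0000 34.0000]
K = S⁻¹·BᵀPA = [2.1818 6.1818]
A−BK = [-2.0000 -4.0000; -6.3636 -11.3636]
AᵀP(A−BK) = [18.8182 45.8182; 45.8182 114.8182]
P' = Q + AᵀP(A−BK) = [23.0682 41.8182; 41.8182 118.8182]
tr(P') = 141.8864

141.8864


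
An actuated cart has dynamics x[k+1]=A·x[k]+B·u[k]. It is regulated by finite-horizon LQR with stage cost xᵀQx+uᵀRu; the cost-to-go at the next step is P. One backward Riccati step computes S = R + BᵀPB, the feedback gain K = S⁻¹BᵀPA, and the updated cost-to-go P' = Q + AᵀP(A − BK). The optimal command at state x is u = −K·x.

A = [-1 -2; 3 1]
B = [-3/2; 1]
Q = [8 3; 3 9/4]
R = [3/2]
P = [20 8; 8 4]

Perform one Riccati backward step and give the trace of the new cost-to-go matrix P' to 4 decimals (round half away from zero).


21.1934

BᵀP = [-22.0000 -8.0000]
S = R + BᵀPB = [3/2] + [25.0000] = [26.5000]
BᵀPA = [-2.0000 36.0000]
K = S⁻¹·BᵀPA = [-0.0755 1.3585]
A−BK = [-1.1132 0.0377; 3.0755 -0.3585]
AᵀP(A−BK) = [7.8491 -1.2830; -1.2830 3.0943]
P' = Q + AᵀP(A−BK) = [15.8491 1.7170; 1.7170 5.3443]
tr(P') = 21.1934


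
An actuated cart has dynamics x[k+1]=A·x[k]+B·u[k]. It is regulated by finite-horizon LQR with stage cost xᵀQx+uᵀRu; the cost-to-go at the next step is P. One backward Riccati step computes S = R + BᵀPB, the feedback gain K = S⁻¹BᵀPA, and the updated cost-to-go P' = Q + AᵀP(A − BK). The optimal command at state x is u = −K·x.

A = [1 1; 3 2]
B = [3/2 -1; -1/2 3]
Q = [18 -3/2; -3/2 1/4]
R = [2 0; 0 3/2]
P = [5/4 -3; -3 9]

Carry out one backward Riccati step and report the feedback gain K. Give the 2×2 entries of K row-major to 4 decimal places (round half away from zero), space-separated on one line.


0.0731 0.0909 0.8056 0.5161

BᵀP = [3.3750 -9.0000; -10.2500 30.0000]
S = R + BᵀPB = [2 0; 0 3/2] + [9.5625 -30.3750; -30.3750 100.2500] = [11.5625 -30.3750; -30.3750 101.7500]
BᵀPA = [-23.6250 -14.6250; 79.7500 49.7500]
K = S⁻¹·BᵀPA = [0.0731 0.0909; 0.8056 0.5161]
A−BK = [1.6959 1.3798; 0.6197 0.4972]
AᵀP(A−BK) = [1.7299 1.2402; 1.2402 0.9045]
P' = Q + AᵀP(A−BK) = [19.7299 -0.2598; -0.2598 1.1545]
tr(P') = 20.8844


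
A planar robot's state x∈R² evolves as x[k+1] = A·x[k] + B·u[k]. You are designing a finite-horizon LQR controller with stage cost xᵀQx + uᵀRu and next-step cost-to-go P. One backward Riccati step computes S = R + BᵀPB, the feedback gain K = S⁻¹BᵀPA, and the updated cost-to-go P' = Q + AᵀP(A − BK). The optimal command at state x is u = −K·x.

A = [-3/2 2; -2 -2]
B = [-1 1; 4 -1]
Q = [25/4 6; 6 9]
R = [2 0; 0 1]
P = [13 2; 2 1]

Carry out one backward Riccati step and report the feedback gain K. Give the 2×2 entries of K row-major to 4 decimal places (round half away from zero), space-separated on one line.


-0.7845 -0.1207 -2.1810 1.7414

BᵀP = [-5.0000 2.0000; 11.0000 1.0000]
S = R + BᵀPB = [2 0; 0 1] + [13.0000 -7.0000; -7.0000 10.0000] = [15.0000 -7.0000; -7.0000 11.0000]
BᵀPA = [3.5000 -14.0000; -18.5000 20.0000]
K = S⁻¹·BᵀPA = [-0.7845 -0.1207; -2.1810 1.7414]
A−BK = [-0.1034 0.1379; -1.0431 0.2241]
AᵀP(A−BK) = [7.6466 -4.3621; -4.3621 3.4828]
P' = Q + AᵀP(A−BK) = [13.8966 1.6379; 1.6379 12.4828]
tr(P') = 26.3793


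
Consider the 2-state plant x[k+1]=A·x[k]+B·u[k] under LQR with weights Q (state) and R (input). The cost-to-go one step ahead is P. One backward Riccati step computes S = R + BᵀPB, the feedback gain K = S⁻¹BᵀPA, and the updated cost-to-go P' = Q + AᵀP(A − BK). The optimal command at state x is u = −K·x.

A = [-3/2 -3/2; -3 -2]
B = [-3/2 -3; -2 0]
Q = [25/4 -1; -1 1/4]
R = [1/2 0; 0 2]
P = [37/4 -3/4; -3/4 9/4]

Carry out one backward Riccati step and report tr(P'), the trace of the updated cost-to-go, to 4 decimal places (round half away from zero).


8.1240

BᵀP = [-12.3750 -3.3750; -27.7500 2.2500]
S = R + BᵀPB = [1/2 0; 0 2] + [25.3125 37.1250; 37.1250 83.2500] = [25.8125 37.1250; 37.1250 85.2500]
BᵀPA = [28.6875 25.3125; 34.8750 37.1250]
K = S⁻¹·BᵀPA = [1.3997 0.9482; -0.2004 0.0226]
A−BK = [-0.0018 -0.0100; -0.2007 -0.1037]
AᵀP(A−BK) = [1.1500 0.6998; 0.6998 0.4741]
P' = Q + AᵀP(A−BK) = [7.4000 -0.3002; -0.3002 0.7241]
tr(P') = 8.1240


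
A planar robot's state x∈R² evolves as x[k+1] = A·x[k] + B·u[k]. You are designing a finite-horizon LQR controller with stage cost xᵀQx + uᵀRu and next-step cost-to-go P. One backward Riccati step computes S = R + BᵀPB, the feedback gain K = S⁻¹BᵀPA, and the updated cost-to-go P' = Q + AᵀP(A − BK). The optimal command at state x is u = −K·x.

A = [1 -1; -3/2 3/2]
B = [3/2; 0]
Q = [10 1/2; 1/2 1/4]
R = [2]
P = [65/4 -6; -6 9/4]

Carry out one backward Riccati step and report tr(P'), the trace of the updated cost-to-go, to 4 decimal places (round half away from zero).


14.4755

BᵀP = [24.3750 -9.0000]
S = R + BᵀPB = [2] + [36.5625] = [38.5625]
BᵀPA = [37.8750 -37.8750]
K = S⁻¹·BᵀPA = [0.9822 -0.9822]
A−BK = [-0.4733 0.4733; -1.5000 1.5000]
AᵀP(A−BK) = [2.1127 -2.1127; -2.1127 2.1127]
P' = Q + AᵀP(A−BK) = [12.1127 -1.6127; -1.6127 2.3627]
tr(P') = 14.4755


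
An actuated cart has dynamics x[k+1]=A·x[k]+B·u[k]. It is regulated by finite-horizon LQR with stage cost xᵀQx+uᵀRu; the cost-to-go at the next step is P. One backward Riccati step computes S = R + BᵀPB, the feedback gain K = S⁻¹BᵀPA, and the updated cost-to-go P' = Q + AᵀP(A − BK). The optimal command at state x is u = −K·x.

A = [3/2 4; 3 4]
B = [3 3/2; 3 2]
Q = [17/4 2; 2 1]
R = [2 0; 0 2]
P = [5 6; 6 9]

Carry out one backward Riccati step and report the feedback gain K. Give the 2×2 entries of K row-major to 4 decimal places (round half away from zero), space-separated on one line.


0.5294 0.9882 0.4269 0.5647

BᵀP = [33.0000 45.0000; 19.5000 27.0000]
S = R + BᵀPB = [2 0; 0 2] + [234.0000 139.5000; 139.5000 83.2500] = [236.0000 139.5000; 139.5000 85.2500]
BᵀPA = [184.5000 312.0000; 110.2500 186.0000]
K = S⁻¹·BᵀPA = [0.5294 0.9882; 0.4269 0.5647]
A−BK = [-0.7287 0.1882; 0.5579 -0.0941]
AᵀP(A−BK) = [1.5028 1.4118; 1.4118 2.6353]
P' = Q + AᵀP(A−BK) = [5.7528 3.4118; 3.4118 3.6353]
tr(P') = 9.3881


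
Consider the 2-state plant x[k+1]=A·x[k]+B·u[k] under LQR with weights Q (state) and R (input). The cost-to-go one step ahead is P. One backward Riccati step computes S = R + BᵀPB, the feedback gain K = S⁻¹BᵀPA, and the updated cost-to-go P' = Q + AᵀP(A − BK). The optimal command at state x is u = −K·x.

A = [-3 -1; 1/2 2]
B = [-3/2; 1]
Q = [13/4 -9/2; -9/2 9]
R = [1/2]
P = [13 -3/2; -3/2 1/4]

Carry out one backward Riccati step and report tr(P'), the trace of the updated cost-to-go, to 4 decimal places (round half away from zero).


BᵀP = [-21.0000 2.5000]
S = R + BᵀPB = [1/2] + [34.0000] = [34.5000]
BᵀPA = [64.2500 26.0000]
K = S⁻¹·BᵀPA = [1.8623 0.7536]
A−BK = [-0.2065 0.1304; -1.3623 1.2464]
AᵀP(A−BK) = [1.9085 0.5797; 0.5797 0.4058]
P' = Q + AᵀP(A−BK) = [5.1585 -3.9203; -3.9203 9.4058]
tr(P') = 14.5643

14.5643


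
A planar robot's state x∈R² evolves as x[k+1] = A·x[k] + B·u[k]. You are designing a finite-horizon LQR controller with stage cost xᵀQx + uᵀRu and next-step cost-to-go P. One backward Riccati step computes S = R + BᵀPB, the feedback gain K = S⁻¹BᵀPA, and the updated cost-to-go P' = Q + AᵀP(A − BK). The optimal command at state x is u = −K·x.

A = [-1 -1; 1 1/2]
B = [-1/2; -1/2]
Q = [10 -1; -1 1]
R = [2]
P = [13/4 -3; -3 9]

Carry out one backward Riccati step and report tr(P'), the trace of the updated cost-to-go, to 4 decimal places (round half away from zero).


34.8991

BᵀP = [-0.1250 -3.0000]
S = R + BᵀPB = [2] + [1.5625] = [3.5625]
BᵀPA = [-2.8750 -1.3750]
K = S⁻¹·BᵀPA = [-0.8070 -0.3860]
A−BK = [-1.4035 -1.1930; 0.5965 0.3070]
AᵀP(A−BK) = [15.9298 11.1404; 11.1404 7.9693]
P' = Q + AᵀP(A−BK) = [25.9298 10.1404; 10.1404 8.9693]
tr(P') = 34.8991


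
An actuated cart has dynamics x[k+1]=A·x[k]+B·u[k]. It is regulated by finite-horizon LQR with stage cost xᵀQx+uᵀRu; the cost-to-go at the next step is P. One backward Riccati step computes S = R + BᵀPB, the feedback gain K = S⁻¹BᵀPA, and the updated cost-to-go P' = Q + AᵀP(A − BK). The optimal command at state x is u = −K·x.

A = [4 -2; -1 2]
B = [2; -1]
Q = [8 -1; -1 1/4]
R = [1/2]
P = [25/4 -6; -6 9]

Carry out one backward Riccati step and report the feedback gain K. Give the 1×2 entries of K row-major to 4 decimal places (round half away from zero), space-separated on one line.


1.6239 -1.3504

BᵀP = [18.5000 -21.0000]
S = R + BᵀPB = [1/2] + [58.0000] = [58.5000]
BᵀPA = [95.0000 -79.0000]
K = S⁻¹·BᵀPA = [1.6239 -1.3504]
A−BK = [0.7521 0.7009; 0.6239 0.6496]
AᵀP(A−BK) = [2.7265 0.2906; 0.2906 2.3162]
P' = Q + AᵀP(A−BK) = [10.7265 -0.7094; -0.7094 2.5662]
tr(P') = 13.2927


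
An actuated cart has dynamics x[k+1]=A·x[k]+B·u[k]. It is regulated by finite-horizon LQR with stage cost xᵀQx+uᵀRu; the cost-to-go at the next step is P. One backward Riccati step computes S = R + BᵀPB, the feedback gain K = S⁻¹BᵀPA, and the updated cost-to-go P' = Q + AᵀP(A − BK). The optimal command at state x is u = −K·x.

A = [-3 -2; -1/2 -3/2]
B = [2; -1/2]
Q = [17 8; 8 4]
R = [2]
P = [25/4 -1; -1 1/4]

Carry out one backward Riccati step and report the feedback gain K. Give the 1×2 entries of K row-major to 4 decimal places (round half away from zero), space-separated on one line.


-1.3054 -0.7849

BᵀP = [13.0000 -2.1250]
S = R + BᵀPB = [2] + [27.0625] = [29.0625]
BᵀPA = [-37.9375 -22.8125]
K = S⁻¹·BᵀPA = [-1.3054 -0.7849]
A−BK = [-0.3892 -0.4301; -1.1527 -1.8925]
AᵀP(A−BK) = [3.7898 2.4086; 2.4086 1.6559]
P' = Q + AᵀP(A−BK) = [20.7898 10.4086; 10.4086 5.6559]
tr(P') = 26.4457


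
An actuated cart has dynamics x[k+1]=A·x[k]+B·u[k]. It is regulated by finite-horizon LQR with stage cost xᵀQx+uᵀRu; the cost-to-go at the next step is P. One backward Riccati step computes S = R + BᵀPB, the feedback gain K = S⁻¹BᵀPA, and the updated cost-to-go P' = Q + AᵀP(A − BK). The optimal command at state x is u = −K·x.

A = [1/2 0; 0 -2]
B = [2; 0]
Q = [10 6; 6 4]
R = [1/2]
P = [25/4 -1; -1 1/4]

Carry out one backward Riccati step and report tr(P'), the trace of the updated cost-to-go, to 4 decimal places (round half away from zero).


14.4032

BᵀP = [12.5000 -2.0000]
S = R + BᵀPB = [1/2] + [25.0000] = [25.5000]
BᵀPA = [6.2500 4.0000]
K = S⁻¹·BᵀPA = [0.2451 0.1569]
A−BK = [0.0098 -0.3137; 0.0000 -2.0000]
AᵀP(A−BK) = [0.0306 0.0196; 0.0196 0.3725]
P' = Q + AᵀP(A−BK) = [10.0306 6.0196; 6.0196 4.3725]
tr(P') = 14.4032


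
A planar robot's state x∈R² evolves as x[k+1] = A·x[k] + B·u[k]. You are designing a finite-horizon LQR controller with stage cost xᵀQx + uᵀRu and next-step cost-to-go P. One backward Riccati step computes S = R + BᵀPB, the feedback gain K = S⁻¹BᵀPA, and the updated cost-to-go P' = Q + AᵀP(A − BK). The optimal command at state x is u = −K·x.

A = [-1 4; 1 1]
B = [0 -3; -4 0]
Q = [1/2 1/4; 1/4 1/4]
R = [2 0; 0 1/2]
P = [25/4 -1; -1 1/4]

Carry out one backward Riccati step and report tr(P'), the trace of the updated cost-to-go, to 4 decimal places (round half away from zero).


BᵀP = [4.0000 -1.0000; -18.7500 3.0000]
S = R + BᵀPB = [2 0; 0 1/2] + [4.0000 -12.0000; -12.0000 56.2500] = [6.0000 -12.0000; -12.0000 56.7500]
BᵀPA = [-5.0000 15.0000; 21.7500 -72.0000]
K = S⁻¹·BᵀPA = [-0.1158 -0.0649; 0.3588 -1.2824]
A−BK = [0.0763 0.1527; 0.5369 0.7405]
AᵀP(A−BK) = [0.1177 -0.1813; -0.1813 0.8874]
P' = Q + AᵀP(A−BK) = [0.6177 0.0687; 0.0687 1.1374]
tr(P') = 1.7551

1.7551


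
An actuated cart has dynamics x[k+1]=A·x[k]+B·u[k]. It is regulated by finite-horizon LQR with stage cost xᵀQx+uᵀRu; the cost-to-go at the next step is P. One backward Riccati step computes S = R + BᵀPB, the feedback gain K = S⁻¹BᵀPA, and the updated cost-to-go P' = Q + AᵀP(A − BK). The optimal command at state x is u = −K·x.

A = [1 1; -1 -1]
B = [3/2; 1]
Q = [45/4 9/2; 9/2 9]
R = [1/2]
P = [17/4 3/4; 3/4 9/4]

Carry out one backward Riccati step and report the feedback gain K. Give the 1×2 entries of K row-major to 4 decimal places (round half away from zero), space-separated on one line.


0.2575 0.2575

BᵀP = [7.1250 3.3750]
S = R + BᵀPB = [1/2] + [14.0625] = [14.5625]
BᵀPA = [3.7500 3.7500]
K = S⁻¹·BᵀPA = [0.2575 0.2575]
A−BK = [0.6137 0.6137; -1.2575 -1.2575]
AᵀP(A−BK) = [4.0343 4.0343; 4.0343 4.0343]
P' = Q + AᵀP(A−BK) = [15.2843 8.5343; 8.5343 13.0343]
tr(P') = 28.3187


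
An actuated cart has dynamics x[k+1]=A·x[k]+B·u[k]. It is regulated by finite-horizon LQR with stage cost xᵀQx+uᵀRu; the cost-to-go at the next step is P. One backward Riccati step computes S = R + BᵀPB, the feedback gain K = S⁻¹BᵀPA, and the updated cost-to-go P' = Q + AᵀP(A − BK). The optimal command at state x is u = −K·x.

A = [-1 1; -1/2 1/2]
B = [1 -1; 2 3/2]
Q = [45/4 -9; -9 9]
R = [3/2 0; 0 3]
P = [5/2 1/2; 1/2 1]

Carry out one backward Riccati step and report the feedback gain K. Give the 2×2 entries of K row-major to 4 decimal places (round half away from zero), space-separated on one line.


BᵀP = [3.5000 2.5000; -1.7500 1.0000]
S = R + BᵀPB = [3/2 0; 0 3] + [8.5000 0.2500; 0.2500 3.2500] = [10.0000 0.2500; 0.2500 6.2500]
BᵀPA = [-4.7500 4.7500; 1.2500 -1.2500]
K = S⁻¹·BᵀPA = [-0.4805 0.4805; 0.2192 -0.2192]
A−BK = [-0.3003 0.3003; 0.1321 -0.1321]
AᵀP(A−BK) = [0.6937 -0.6937; -0.6937 0.6937]
P' = Q + AᵀP(A−BK) = [11.9437 -9.6937; -9.6937 9.6937]
tr(P') = 21.6374

-0.4805 0.4805 0.2192 -0.2192


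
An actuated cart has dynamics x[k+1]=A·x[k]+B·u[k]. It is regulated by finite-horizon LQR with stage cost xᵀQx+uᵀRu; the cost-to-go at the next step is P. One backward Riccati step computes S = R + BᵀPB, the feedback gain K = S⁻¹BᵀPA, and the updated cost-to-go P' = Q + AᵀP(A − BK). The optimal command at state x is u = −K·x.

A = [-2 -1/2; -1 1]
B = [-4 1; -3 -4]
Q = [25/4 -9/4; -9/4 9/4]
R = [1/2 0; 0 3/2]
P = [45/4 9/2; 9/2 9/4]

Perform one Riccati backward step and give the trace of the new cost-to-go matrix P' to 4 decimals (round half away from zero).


BᵀP = [-58.5000 -24.7500; -6.7500 -4.5000]
S = R + BᵀPB = [1/2 0; 0 3/2] + [308.2500 40.5000; 40.5000 11.2500] = [308.7500 40.5000; 40.5000 12.7500]
BᵀPA = [141.7500 4.5000; 18.0000 -1.1250]
K = S⁻¹·BᵀPA = [0.4696 0.0448; -0.0799 -0.2306]
A−BK = [-0.0418 -0.0901; 0.0893 0.2120]
AᵀP(A−BK) = [0.1238 0.0470; 0.0470 0.1013]
P' = Q + AᵀP(A−BK) = [6.3738 -2.2030; -2.2030 2.3513]
tr(P') = 8.7251

8.7251


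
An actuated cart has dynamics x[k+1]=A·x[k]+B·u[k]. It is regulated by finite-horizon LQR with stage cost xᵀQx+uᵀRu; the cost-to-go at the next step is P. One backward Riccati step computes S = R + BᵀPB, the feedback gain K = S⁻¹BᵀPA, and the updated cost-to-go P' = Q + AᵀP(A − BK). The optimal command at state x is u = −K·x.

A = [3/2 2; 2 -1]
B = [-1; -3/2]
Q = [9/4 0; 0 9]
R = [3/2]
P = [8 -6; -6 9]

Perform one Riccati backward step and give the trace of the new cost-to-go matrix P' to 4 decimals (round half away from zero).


BᵀP = [1.0000 -7.5000]
S = R + BᵀPB = [3/2] + [10.2500] = [11.7500]
BᵀPA = [-13.5000 9.5000]
K = S⁻¹·BᵀPA = [-1.1489 0.8085]
A−BK = [0.3511 2.8085; 0.2766 0.2128]
AᵀP(A−BK) = [2.4894 1.9149; 1.9149 57.3191]
P' = Q + AᵀP(A−BK) = [4.7394 1.9149; 1.9149 66.3191]
tr(P') = 71.0585

71.0585


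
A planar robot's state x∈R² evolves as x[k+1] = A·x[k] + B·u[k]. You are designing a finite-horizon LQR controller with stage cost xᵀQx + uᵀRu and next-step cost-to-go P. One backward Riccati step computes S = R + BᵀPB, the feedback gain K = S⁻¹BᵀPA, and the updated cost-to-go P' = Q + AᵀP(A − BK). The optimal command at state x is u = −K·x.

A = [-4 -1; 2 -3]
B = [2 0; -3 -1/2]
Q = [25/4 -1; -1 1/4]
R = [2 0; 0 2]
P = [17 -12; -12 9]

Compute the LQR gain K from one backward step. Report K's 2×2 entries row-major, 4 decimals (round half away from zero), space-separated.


-1.2958 0.2676 0.0099 0.1591

BᵀP = [70.0000 -51.0000; 6.0000 -4.5000]
S = R + BᵀPB = [2 0; 0 2] + [293.0000 25.5000; 25.5000 2.2500] = [295.0000 25.5000; 25.5000 4.2500]
BᵀPA = [-382.0000 83.0000; -33.0000 7.5000]
K = S⁻¹·BᵀPA = [-1.2958 0.2676; 0.0099 0.1591]
A−BK = [-1.4085 -1.5352; -1.8824 -2.1176]
AᵀP(A−BK) = [5.3422 1.4747; 1.4747 2.5957]
P' = Q + AᵀP(A−BK) = [11.5922 0.4747; 0.4747 2.8457]
tr(P') = 14.4379


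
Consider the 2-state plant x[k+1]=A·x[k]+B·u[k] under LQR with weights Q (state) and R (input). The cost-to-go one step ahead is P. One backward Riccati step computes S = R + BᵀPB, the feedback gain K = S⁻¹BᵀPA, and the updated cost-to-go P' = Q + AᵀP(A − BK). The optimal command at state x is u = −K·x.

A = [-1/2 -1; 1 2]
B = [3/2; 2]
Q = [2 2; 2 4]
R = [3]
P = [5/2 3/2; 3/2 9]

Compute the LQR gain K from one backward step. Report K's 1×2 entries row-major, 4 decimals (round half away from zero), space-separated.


BᵀP = [6.7500 20.2500]
S = R + BᵀPB = [3] + [50.6250] = [53.6250]
BᵀPA = [16.8750 33.7500]
K = S⁻¹·BᵀPA = [0.3147 0.6294]
A−BK = [-0.9720 -1.9441; 0.3706 0.7413]
AᵀP(A−BK) = [2.8147 5.6294; 5.6294 11.2587]
P' = Q + AᵀP(A−BK) = [4.8147 7.6294; 7.6294 15.2587]
tr(P') = 20.0734

0.3147 0.6294


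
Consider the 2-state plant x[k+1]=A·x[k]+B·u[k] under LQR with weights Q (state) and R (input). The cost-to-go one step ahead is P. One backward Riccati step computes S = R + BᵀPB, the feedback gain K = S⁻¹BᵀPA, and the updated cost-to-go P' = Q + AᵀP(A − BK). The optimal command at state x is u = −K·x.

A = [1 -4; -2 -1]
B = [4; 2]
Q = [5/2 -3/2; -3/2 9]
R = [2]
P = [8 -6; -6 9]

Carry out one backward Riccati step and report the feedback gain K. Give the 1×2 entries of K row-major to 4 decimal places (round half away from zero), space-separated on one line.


0.4571 -1.0571

BᵀP = [20.0000 -6.0000]
S = R + BᵀPB = [2] + [68.0000] = [70.0000]
BᵀPA = [32.0000 -74.0000]
K = S⁻¹·BᵀPA = [0.4571 -1.0571]
A−BK = [-0.8286 0.2286; -2.9143 1.1143]
AᵀP(A−BK) = [53.3714 -22.1714; -22.1714 10.7714]
P' = Q + AᵀP(A−BK) = [55.8714 -23.6714; -23.6714 19.7714]
tr(P') = 75.6429


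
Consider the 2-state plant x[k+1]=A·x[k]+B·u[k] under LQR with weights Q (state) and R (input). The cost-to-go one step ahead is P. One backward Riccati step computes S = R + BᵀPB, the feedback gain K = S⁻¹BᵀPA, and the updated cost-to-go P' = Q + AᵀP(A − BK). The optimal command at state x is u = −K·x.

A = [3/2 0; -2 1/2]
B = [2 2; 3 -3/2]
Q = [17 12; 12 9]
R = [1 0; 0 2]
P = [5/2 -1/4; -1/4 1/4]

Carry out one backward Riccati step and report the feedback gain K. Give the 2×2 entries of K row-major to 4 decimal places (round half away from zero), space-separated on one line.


BᵀP = [4.2500 0.2500; 5.3750 -0.8750]
S = R + BᵀPB = [1 0; 0 2] + [9.2500 8.1250; 8.1250 12.0625] = [10.2500 8.1250; 8.1250 14.0625]
BᵀPA = [5.8750 0.1250; 9.8125 -0.4375]
K = S⁻¹·BᵀPA = [0.0370 0.0680; 0.6764 -0.0704]
A−BK = [0.0732 0.0048; -1.0964 0.1904]
AᵀP(A−BK) = [1.2705 -0.1462; -0.1462 0.0232]
P' = Q + AᵀP(A−BK) = [18.2705 11.8538; 11.8538 9.0232]
tr(P') = 27.2937

0.0370 0.0680 0.6764 -0.0704


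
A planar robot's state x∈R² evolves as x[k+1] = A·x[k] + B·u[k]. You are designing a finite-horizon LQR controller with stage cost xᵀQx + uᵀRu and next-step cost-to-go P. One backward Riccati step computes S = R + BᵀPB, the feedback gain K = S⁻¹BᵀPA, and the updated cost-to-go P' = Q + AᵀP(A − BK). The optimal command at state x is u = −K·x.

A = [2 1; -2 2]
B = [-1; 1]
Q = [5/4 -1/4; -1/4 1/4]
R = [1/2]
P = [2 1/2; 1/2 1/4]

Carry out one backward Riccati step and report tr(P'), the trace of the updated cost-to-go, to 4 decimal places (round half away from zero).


BᵀP = [-1.5000 -0.2500]
S = R + BᵀPB = [1/2] + [1.2500] = [1.7500]
BᵀPA = [-2.5000 -2.0000]
K = S⁻¹·BᵀPA = [-1.4286 -1.1429]
A−BK = [0.5714 -0.1429; -0.5714 3.1429]
AᵀP(A−BK) = [1.4286 1.1429; 1.1429 2.7143]
P' = Q + AᵀP(A−BK) = [2.6786 0.8929; 0.8929 2.9643]
tr(P') = 5.6429

5.6429


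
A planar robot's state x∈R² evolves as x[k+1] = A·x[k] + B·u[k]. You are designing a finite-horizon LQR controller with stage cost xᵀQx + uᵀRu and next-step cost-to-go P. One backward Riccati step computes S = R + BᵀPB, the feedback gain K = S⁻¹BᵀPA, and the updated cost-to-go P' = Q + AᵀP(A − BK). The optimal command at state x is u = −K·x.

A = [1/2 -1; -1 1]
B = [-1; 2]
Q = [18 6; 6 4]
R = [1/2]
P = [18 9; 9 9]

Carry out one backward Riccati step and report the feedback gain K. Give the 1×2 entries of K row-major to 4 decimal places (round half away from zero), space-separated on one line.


BᵀP = [0.0000 9.0000]
S = R + BᵀPB = [1/2] + [18.0000] = [18.5000]
BᵀPA = [-9.0000 9.0000]
K = S⁻¹·BᵀPA = [-0.4865 0.4865]
A−BK = [0.0135 -0.5135; -0.0270 0.0270]
AᵀP(A−BK) = [0.1216 -0.1216; -0.1216 4.6216]
P' = Q + AᵀP(A−BK) = [18.1216 5.8784; 5.8784 8.6216]
tr(P') = 26.7432

-0.4865 0.4865


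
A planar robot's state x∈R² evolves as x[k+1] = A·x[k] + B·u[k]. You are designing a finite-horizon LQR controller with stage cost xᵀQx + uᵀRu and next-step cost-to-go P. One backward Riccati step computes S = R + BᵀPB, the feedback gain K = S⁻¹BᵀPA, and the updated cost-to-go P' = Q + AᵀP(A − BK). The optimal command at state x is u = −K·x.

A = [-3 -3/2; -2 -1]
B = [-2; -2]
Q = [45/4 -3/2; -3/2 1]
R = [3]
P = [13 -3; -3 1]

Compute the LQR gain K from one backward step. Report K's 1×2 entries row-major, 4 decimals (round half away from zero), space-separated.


BᵀP = [-20.0000 4.0000]
S = R + BᵀPB = [3] + [32.0000] = [35.0000]
BᵀPA = [52.0000 26.0000]
K = S⁻¹·BᵀPA = [1.4857 0.7429]
A−BK = [-0.0286 -0.0143; 0.9714 0.4857]
AᵀP(A−BK) = [7.7429 3.8714; 3.8714 1.9357]
P' = Q + AᵀP(A−BK) = [18.9929 2.3714; 2.3714 2.9357]
tr(P') = 21.9286

1.4857 0.7429


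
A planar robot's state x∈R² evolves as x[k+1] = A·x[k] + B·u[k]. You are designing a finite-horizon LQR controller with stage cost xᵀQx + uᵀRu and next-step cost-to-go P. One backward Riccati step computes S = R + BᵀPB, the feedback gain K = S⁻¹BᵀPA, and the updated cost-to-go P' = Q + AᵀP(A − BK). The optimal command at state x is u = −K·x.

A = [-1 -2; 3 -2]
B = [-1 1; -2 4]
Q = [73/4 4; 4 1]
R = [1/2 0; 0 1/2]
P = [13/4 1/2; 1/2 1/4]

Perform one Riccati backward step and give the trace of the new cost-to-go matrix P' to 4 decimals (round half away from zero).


22.5556

BᵀP = [-4.2500 -1.0000; 5.2500 1.5000]
S = R + BᵀPB = [1/2 0; 0 1/2] + [6.2500 -8.2500; -8.2500 11.2500] = [6.7500 -8.2500; -8.2500 11.7500]
BᵀPA = [1.2500 10.5000; -0.7500 -13.5000]
K = S⁻¹·BᵀPA = [0.7556 1.0667; 0.4667 -0.4000]
A−BK = [-0.7111 -0.5333; 2.6444 1.7333]
AᵀP(A−BK) = [1.9056 1.3667; 1.3667 1.4000]
P' = Q + AᵀP(A−BK) = [20.1556 5.3667; 5.3667 2.4000]
tr(P') = 22.5556


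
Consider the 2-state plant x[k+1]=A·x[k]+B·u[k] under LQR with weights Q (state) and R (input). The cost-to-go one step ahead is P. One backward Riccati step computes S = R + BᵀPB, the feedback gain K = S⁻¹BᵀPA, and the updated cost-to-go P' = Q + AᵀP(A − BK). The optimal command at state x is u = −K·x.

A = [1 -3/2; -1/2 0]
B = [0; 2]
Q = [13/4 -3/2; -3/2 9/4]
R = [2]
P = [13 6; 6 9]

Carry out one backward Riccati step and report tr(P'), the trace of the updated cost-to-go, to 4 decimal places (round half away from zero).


35.2368

BᵀP = [12.0000 18.0000]
S = R + BᵀPB = [2] + [36.0000] = [38.0000]
BᵀPA = [3.0000 -18.0000]
K = S⁻¹·BᵀPA = [0.0789 -0.4737]
A−BK = [1.0000 -1.5000; -0.6579 0.9474]
AᵀP(A−BK) = [9.0132 -13.5789; -13.5789 20.7237]
P' = Q + AᵀP(A−BK) = [12.2632 -15.0789; -15.0789 22.9737]
tr(P') = 35.2368


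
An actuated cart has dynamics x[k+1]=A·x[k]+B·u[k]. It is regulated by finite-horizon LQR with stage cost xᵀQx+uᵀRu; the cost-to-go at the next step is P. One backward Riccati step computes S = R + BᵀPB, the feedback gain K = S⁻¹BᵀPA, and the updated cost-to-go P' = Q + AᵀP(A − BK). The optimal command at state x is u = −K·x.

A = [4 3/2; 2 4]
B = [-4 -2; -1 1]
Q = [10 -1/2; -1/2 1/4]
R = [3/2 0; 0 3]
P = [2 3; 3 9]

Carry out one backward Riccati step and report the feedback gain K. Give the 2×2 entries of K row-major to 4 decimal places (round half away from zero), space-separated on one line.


-1.2994 -1.5339 0.4124 1.5042

BᵀP = [-11.0000 -21.0000; -1.0000 3.0000]
S = R + BᵀPB = [3/2 0; 0 3] + [65.0000 1.0000; 1.0000 5.0000] = [66.5000 1.0000; 1.0000 8.0000]
BᵀPA = [-86.0000 -100.5000; 2.0000 10.5000]
K = S⁻¹·BᵀPA = [-1.2994 -1.5339; 0.4124 1.5042]
A−BK = [-0.3729 -1.6271; 0.2881 0.9619]
AᵀP(A−BK) = [3.4237 6.0763; 6.0763 14.5487]
P' = Q + AᵀP(A−BK) = [13.4237 5.5763; 5.5763 14.7987]
tr(P') = 28.2225


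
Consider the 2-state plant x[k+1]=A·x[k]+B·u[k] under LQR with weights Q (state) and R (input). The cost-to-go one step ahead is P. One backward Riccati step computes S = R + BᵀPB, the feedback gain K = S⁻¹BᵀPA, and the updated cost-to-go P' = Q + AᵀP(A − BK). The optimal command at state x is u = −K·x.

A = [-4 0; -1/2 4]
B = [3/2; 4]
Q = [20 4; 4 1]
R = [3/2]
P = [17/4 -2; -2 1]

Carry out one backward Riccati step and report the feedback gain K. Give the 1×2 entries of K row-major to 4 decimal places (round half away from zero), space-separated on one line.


1.9592 1.3061

BᵀP = [-1.6250 1.0000]
S = R + BᵀPB = [3/2] + [1.5625] = [3.0625]
BᵀPA = [6.0000 4.0000]
K = S⁻¹·BᵀPA = [1.9592 1.3061]
A−BK = [-6.9388 -1.9592; -8.3367 -1.2245]
AᵀP(A−BK) = [48.4949 22.1633; 22.1633 10.7755]
P' = Q + AᵀP(A−BK) = [68.4949 26.1633; 26.1633 11.7755]
tr(P') = 80.2704


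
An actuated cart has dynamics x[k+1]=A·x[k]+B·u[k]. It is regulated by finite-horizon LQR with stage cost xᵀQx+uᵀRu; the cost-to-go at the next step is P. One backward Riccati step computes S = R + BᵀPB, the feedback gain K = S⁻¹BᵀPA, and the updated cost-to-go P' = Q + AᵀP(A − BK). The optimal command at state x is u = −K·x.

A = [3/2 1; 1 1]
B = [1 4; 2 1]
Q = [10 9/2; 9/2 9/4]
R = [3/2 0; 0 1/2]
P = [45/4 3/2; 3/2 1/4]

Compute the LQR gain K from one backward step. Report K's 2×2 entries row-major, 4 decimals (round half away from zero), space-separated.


0.0661 0.0612 0.3741 0.2549

BᵀP = [14.2500 2.0000; 46.5000 6.2500]
S = R + BᵀPB = [3/2 0; 0 1/2] + [18.2500 59.0000; 59.0000 192.2500] = [19.7500 59.0000; 59.0000 192.7500]
BᵀPA = [23.3750 16.2500; 76.0000 52.7500]
K = S⁻¹·BᵀPA = [0.0661 0.0612; 0.3741 0.2549]
A−BK = [-0.0623 -0.0810; 0.4938 0.6227]
AᵀP(A−BK) = [0.0888 0.0692; 0.0692 0.0575]
P' = Q + AᵀP(A−BK) = [10.0888 4.5692; 4.5692 2.3075]
tr(P') = 12.3964


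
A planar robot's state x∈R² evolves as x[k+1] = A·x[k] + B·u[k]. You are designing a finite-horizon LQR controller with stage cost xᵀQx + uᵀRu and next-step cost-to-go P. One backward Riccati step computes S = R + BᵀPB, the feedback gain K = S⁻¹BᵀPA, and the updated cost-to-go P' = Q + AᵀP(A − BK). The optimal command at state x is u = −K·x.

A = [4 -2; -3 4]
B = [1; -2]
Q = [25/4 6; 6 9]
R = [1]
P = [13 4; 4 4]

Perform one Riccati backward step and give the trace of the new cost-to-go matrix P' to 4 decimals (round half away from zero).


93.8214

BᵀP = [5.0000 -4.0000]
S = R + BᵀPB = [1] + [13.0000] = [14.0000]
BᵀPA = [32.0000 -26.0000]
K = S⁻¹·BᵀPA = [2.2857 -1.8571]
A−BK = [1.7143 -0.1429; 1.5714 0.2857]
AᵀP(A−BK) = [74.8571 -4.5714; -4.5714 3.7143]
P' = Q + AᵀP(A−BK) = [81.1071 1.4286; 1.4286 12.7143]
tr(P') = 93.8214


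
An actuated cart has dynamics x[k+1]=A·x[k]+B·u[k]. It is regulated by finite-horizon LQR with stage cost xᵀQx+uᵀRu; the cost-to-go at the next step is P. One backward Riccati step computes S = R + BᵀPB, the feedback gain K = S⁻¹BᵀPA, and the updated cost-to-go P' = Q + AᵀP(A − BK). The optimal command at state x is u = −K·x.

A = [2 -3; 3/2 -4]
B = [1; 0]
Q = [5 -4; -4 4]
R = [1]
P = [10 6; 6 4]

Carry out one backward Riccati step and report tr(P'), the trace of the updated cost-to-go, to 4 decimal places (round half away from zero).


BᵀP = [10.0000 6.0000]
S = R + BᵀPB = [1] + [10.0000] = [11.0000]
BᵀPA = [29.0000 -54.0000]
K = S⁻¹·BᵀPA = [2.6364 -4.9091]
A−BK = [-0.6364 1.9091; 1.5000 -4.0000]
AᵀP(A−BK) = [8.5455 -16.6364; -16.6364 32.9091]
P' = Q + AᵀP(A−BK) = [13.5455 -20.6364; -20.6364 36.9091]
tr(P') = 50.4545

50.4545


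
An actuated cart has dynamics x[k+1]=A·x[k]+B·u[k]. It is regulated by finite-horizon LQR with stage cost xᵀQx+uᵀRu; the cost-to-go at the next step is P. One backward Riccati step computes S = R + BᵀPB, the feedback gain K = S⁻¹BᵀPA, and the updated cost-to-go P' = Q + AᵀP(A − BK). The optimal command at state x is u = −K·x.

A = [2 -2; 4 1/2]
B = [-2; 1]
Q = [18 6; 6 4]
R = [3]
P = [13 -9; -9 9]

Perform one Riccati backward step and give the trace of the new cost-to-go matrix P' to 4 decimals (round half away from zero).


BᵀP = [-35.0000 27.0000]
S = R + BᵀPB = [3] + [97.0000] = [100.0000]
BᵀPA = [38.0000 83.5000]
K = S⁻¹·BᵀPA = [0.3800 0.8350]
A−BK = [2.7600 -0.3300; 3.6200 -0.3350]
AᵀP(A−BK) = [37.5600 -2.7300; -2.7300 2.5275]
P' = Q + AᵀP(A−BK) = [55.5600 3.2700; 3.2700 6.5275]
tr(P') = 62.0875

62.0875


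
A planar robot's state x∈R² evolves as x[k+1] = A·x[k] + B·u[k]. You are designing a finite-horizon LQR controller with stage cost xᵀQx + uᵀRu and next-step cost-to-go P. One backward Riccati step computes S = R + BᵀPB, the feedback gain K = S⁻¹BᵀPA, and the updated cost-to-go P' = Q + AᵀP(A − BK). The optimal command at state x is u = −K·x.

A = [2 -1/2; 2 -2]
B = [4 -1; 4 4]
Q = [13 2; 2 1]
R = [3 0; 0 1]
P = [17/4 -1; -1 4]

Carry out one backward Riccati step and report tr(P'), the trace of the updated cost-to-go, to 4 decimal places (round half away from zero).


14.9305

BᵀP = [13.0000 12.0000; -8.2500 17.0000]
S = R + BᵀPB = [3 0; 0 1] + [100.0000 35.0000; 35.0000 76.2500] = [103.0000 35.0000; 35.0000 77.2500]
BᵀPA = [50.0000 -30.5000; 17.5000 -29.8750]
K = S⁻¹·BᵀPA = [0.4828 -0.1947; 0.0078 -0.2985]
A−BK = [0.0767 -0.0198; 0.0377 -0.0272]
AᵀP(A−BK) = [0.7242 -0.2920; -0.2920 0.2064]
P' = Q + AᵀP(A−BK) = [13.7242 1.7080; 1.7080 1.2064]
tr(P') = 14.9305
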